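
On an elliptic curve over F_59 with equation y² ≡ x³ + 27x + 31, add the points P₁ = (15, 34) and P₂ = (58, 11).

(39, 20)

(15, 34) + (58, 11). λ = (11 - 34)/(58 - 15) ≡ 36/43 mod 59. 43⁻¹ ≡ 11 (mod 59) since 43·11 = 473 ≡ 1, so λ ≡ 42.
  x = λ² - 15 - 58 = 1764 - 73 ≡ 39; y = λ·(15 - 39) - 34 ≡ 20. → (39, 20)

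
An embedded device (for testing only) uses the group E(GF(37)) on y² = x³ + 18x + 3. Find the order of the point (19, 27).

7

2P: tangent at (19, 27): λ = (3·19² + 18)/(2·27) ≡ 28/17. 17⁻¹ ≡ 24 (mod 37) since 17·24 = 408 ≡ 1, so λ ≡ 28·24 ≡ 6.
  x = λ² - 19 - 19 = 36 - 38 ≡ 35; y = λ·(19 - 35) - 27 ≡ 25. → (35, 25)
3P: (35, 25) + (19, 27). λ = (27 - 25)/(19 - 35) ≡ 2/21 mod 37. 21⁻¹ ≡ 30 (mod 37) since 21·30 = 630 ≡ 1, so λ ≡ 23.
  x = λ² - 35 - 19 = 529 - 54 ≡ 31; y = λ·(35 - 31) - 25 ≡ 30. → (31, 30)
4P: (31, 30) + (19, 27). λ = (27 - 30)/(19 - 31) ≡ 34/25 mod 37. 25⁻¹ ≡ 3 (mod 37), so λ ≡ 28.
  x = λ² - 31 - 19 = 784 - 50 ≡ 31; y = λ·(31 - 31) - 30 ≡ 7. → (31, 7)
5P: (31, 7) + (19, 27). λ = (27 - 7)/(19 - 31) ≡ 20/25 mod 37. 25⁻¹ ≡ 3 (mod 37) since 25·3 = 75 ≡ 1, so λ ≡ 23.
  x = λ² - 31 - 19 = 529 - 50 ≡ 35; y = λ·(31 - 35) - 7 ≡ 12. → (35, 12)
6P: (35, 12) + (19, 27). λ = (27 - 12)/(19 - 35) ≡ 15/21 mod 37. 21⁻¹ ≡ 30 (mod 37), so λ ≡ 6.
  x = λ² - 35 - 19 = 36 - 54 ≡ 19; y = λ·(35 - 19) - 12 ≡ 10. → (19, 10)
7P: (19, 10) + (19, 27): same x and y₁ ≡ -y₂, so the sum is ∞.
7P = ∞, so the order is 7.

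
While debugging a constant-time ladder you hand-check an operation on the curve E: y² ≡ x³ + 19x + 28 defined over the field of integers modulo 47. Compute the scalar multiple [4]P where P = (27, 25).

(26, 12)

Double-and-add on 4 = (100)₂. Start with P = (27, 25) for the leading 1-bit.
double: tangent at (27, 25): λ = (3·27² + 19)/(2·25) ≡ 44/3. 3⁻¹ ≡ 16 (mod 47), so λ ≡ 44·16 ≡ 46.
  x = λ² - 27 - 27 = 2116 - 54 ≡ 41; y = λ·(27 - 41) - 25 ≡ 36. → (41, 36)
double: tangent at (41, 36): λ = (3·41² + 19)/(2·36) ≡ 33/25. 25⁻¹ ≡ 32 (mod 47), so λ ≡ 33·32 ≡ 22.
  x = λ² - 41 - 41 = 484 - 82 ≡ 26; y = λ·(41 - 26) - 36 ≡ 12. → (26, 12)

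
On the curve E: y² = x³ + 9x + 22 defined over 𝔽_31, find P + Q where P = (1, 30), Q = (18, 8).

(1, 30) + (18, 8). λ = (8 - 30)/(18 - 1) ≡ 9/17 mod 31. 17⁻¹ ≡ 11 (mod 31), so λ ≡ 6.
  x = λ² - 1 - 18 = 36 - 19 ≡ 17; y = λ·(1 - 17) - 30 ≡ 29. → (17, 29)

(17, 29)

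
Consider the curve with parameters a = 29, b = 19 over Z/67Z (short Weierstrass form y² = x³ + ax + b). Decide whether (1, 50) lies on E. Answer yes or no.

no

y² = 50² ≡ 21; x³ + 29x + 19 = 49 ≡ 49 (mod 67). 21 ≠ 49.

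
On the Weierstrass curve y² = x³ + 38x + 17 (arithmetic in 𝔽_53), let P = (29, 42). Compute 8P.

Double-and-add on 8 = (1000)₂. Start with P = (29, 42) for the leading 1-bit.
double: tangent at (29, 42): λ = (3·29² + 38)/(2·42) ≡ 17/31. 31⁻¹ ≡ 12 (mod 53) since 31·12 = 372 ≡ 1, so λ ≡ 17·12 ≡ 45.
  x = λ² - 29 - 29 = 2025 - 58 ≡ 6; y = λ·(29 - 6) - 42 ≡ 39. → (6, 39)
double: tangent at (6, 39): λ = (3·6² + 38)/(2·39) ≡ 40/25. 25⁻¹ ≡ 17 (mod 53), so λ ≡ 40·17 ≡ 44.
  x = λ² - 6 - 6 = 1936 - 12 ≡ 16; y = λ·(6 - 16) - 39 ≡ 51. → (16, 51)
double: tangent at (16, 51): λ = (3·16² + 38)/(2·51) ≡ 11/49. 49⁻¹ ≡ 13 (mod 53) since 49·13 = 637 ≡ 1, so λ ≡ 11·13 ≡ 37.
  x = λ² - 16 - 16 = 1369 - 32 ≡ 12; y = λ·(16 - 12) - 51 ≡ 44. → (12, 44)

(12, 44)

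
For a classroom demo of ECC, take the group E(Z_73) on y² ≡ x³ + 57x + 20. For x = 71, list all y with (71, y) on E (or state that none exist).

none

x³ + 57x + 20 = 361978 ≡ 44 (mod 73).
44 is a non-residue mod 73; no y exists.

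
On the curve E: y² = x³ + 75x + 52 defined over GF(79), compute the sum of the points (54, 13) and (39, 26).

(54, 13) + (39, 26). λ = (26 - 13)/(39 - 54) ≡ 13/64 mod 79. 64⁻¹ ≡ 21 (mod 79), so λ ≡ 36.
  x = λ² - 54 - 39 = 1296 - 93 ≡ 18; y = λ·(54 - 18) - 13 ≡ 19. → (18, 19)

(18, 19)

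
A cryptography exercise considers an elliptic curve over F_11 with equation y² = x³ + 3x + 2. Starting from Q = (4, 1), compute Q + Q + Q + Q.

Double-and-add on 4 = (100)₂. Start with Q = (4, 1) for the leading 1-bit.
double: tangent at (4, 1): λ = (3·4² + 3)/(2·1) ≡ 7/2. 2⁻¹ ≡ 6 (mod 11) since 2·6 = 12 ≡ 1, so λ ≡ 7·6 ≡ 9.
  x = λ² - 4 - 4 = 81 - 8 ≡ 7; y = λ·(4 - 7) - 1 ≡ 5. → (7, 5)
double: tangent at (7, 5): λ = (3·7² + 3)/(2·5) ≡ 7/10. 10⁻¹ ≡ 10 (mod 11), so λ ≡ 7·10 ≡ 4.
  x = λ² - 7 - 7 = 16 - 14 ≡ 2; y = λ·(7 - 2) - 5 ≡ 4. → (2, 4)

(2, 4)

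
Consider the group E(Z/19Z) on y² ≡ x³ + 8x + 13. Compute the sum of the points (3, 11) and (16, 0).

(3, 11) + (16, 0). λ = (0 - 11)/(16 - 3) ≡ 8/13 mod 19. 13⁻¹ ≡ 3 (mod 19), so λ ≡ 5.
  x = λ² - 3 - 16 = 25 - 19 ≡ 6; y = λ·(3 - 6) - 11 ≡ 12. → (6, 12)

(6, 12)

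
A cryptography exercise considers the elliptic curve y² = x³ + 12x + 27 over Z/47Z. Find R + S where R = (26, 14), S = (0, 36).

(27, 23)

(26, 14) + (0, 36). λ = (36 - 14)/(0 - 26) ≡ 22/21 mod 47. 21⁻¹ ≡ 9 (mod 47), so λ ≡ 10.
  x = λ² - 26 - 0 = 100 - 26 ≡ 27; y = λ·(26 - 27) - 14 ≡ 23. → (27, 23)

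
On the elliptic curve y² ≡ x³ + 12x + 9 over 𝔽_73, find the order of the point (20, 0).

2P: (20, 0) + (20, 0): same x and y₁ ≡ -y₂, so the sum is O.
2P = O, so the order is 2.

2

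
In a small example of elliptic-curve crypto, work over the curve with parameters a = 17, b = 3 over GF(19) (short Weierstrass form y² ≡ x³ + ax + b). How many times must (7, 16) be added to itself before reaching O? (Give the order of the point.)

2P: tangent at (7, 16): λ = (3·7² + 17)/(2·16) ≡ 12/13. 13⁻¹ ≡ 3 (mod 19) since 13·3 = 39 ≡ 1, so λ ≡ 12·3 ≡ 17.
  x = λ² - 7 - 7 = 289 - 14 ≡ 9; y = λ·(7 - 9) - 16 ≡ 7. → (9, 7)
3P: (9, 7) + (7, 16). λ = (16 - 7)/(7 - 9) ≡ 9/17 mod 19. 17⁻¹ ≡ 9 (mod 19), so λ ≡ 5.
  x = λ² - 9 - 7 = 25 - 16 ≡ 9; y = λ·(9 - 9) - 7 ≡ 12. → (9, 12)
4P: (9, 12) + (7, 16). λ = (16 - 12)/(7 - 9) ≡ 4/17 mod 19. 17⁻¹ ≡ 9 (mod 19) since 17·9 = 153 ≡ 1, so λ ≡ 17.
  x = λ² - 9 - 7 = 289 - 16 ≡ 7; y = λ·(9 - 7) - 12 ≡ 3. → (7, 3)
5P: (7, 3) + (7, 16): same x and y₁ ≡ -y₂, so the sum is O.
5P = O, so the order is 5.

5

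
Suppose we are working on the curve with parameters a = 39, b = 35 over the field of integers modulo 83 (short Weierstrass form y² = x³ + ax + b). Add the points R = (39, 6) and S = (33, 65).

(27, 42)

(39, 6) + (33, 65). λ = (65 - 6)/(33 - 39) ≡ 59/77 mod 83. 77⁻¹ ≡ 69 (mod 83) since 77·69 = 5313 ≡ 1, so λ ≡ 4.
  x = λ² - 39 - 33 = 16 - 72 ≡ 27; y = λ·(39 - 27) - 6 ≡ 42. → (27, 42)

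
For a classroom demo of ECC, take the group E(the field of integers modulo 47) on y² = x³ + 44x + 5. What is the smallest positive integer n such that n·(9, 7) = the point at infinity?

10

2P: tangent at (9, 7): λ = (3·9² + 44)/(2·7) ≡ 5/14. 14⁻¹ ≡ 37 (mod 47), so λ ≡ 5·37 ≡ 44.
  x = λ² - 9 - 9 = 1936 - 18 ≡ 38; y = λ·(9 - 38) - 7 ≡ 33. → (38, 33)
3P: (38, 33) + (9, 7). λ = (7 - 33)/(9 - 38) ≡ 21/18 mod 47. 18⁻¹ ≡ 34 (mod 47), so λ ≡ 9.
  x = λ² - 38 - 9 = 81 - 47 ≡ 34; y = λ·(38 - 34) - 33 ≡ 3. → (34, 3)
4P: (34, 3) + (9, 7). λ = (7 - 3)/(9 - 34) ≡ 4/22 mod 47. 22⁻¹ ≡ 15 (mod 47) since 22·15 = 330 ≡ 1, so λ ≡ 13.
  x = λ² - 34 - 9 = 169 - 43 ≡ 32; y = λ·(34 - 32) - 3 ≡ 23. → (32, 23)
5P: (32, 23) + (9, 7). λ = (7 - 23)/(9 - 32) ≡ 31/24 mod 47. 24⁻¹ ≡ 2 (mod 47), so λ ≡ 15.
  x = λ² - 32 - 9 = 225 - 41 ≡ 43; y = λ·(32 - 43) - 23 ≡ 0. → (43, 0)
6P: (43, 0) + (9, 7). λ = (7 - 0)/(9 - 43) ≡ 7/13 mod 47. 13⁻¹ ≡ 29 (mod 47) since 13·29 = 377 ≡ 1, so λ ≡ 15.
  x = λ² - 43 - 9 = 225 - 52 ≡ 32; y = λ·(43 - 32) - 0 ≡ 24. → (32, 24)
7P: (32, 24) + (9, 7). λ = (7 - 24)/(9 - 32) ≡ 30/24 mod 47. 24⁻¹ ≡ 2 (mod 47), so λ ≡ 13.
  x = λ² - 32 - 9 = 169 - 41 ≡ 34; y = λ·(32 - 34) - 24 ≡ 44. → (34, 44)
8P: (34, 44) + (9, 7). λ = (7 - 44)/(9 - 34) ≡ 10/22 mod 47. 22⁻¹ ≡ 15 (mod 47), so λ ≡ 9.
  x = λ² - 34 - 9 = 81 - 43 ≡ 38; y = λ·(34 - 38) - 44 ≡ 14. → (38, 14)
9P: (38, 14) + (9, 7). λ = (7 - 14)/(9 - 38) ≡ 40/18 mod 47. 18⁻¹ ≡ 34 (mod 47), so λ ≡ 44.
  x = λ² - 38 - 9 = 1936 - 47 ≡ 9; y = λ·(38 - 9) - 14 ≡ 40. → (9, 40)
10P: (9, 40) + (9, 7): same x and y₁ ≡ -y₂, so the sum is the point at infinity.
10P = the point at infinity, so the order is 10.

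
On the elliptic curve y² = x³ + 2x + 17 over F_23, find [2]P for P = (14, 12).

(13, 3)

tangent at (14, 12): λ = (3·14² + 2)/(2·12) ≡ 15/1. 1⁻¹ ≡ 1 (mod 23) since 1·1 = 1 ≡ 1, so λ ≡ 15·1 ≡ 15.
  x = λ² - 14 - 14 = 225 - 28 ≡ 13; y = λ·(14 - 13) - 12 ≡ 3. → (13, 3)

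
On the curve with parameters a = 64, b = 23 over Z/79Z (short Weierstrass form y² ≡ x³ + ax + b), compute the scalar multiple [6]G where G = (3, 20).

(63, 65)

Repeated addition: build up to 6G.
2G: tangent at (3, 20): λ = (3·3² + 64)/(2·20) ≡ 12/40. 40⁻¹ ≡ 2 (mod 79) since 40·2 = 80 ≡ 1, so λ ≡ 12·2 ≡ 24.
  x = λ² - 3 - 3 = 576 - 6 ≡ 17; y = λ·(3 - 17) - 20 ≡ 39. → (17, 39)
3G: (17, 39) + (3, 20). λ = (20 - 39)/(3 - 17) ≡ 60/65 mod 79. 65⁻¹ ≡ 62 (mod 79), so λ ≡ 7.
  x = λ² - 17 - 3 = 49 - 20 ≡ 29; y = λ·(17 - 29) - 39 ≡ 35. → (29, 35)
4G: (29, 35) + (3, 20). λ = (20 - 35)/(3 - 29) ≡ 64/53 mod 79. 53⁻¹ ≡ 3 (mod 79), so λ ≡ 34.
  x = λ² - 29 - 3 = 1156 - 32 ≡ 18; y = λ·(29 - 18) - 35 ≡ 23. → (18, 23)
5G: (18, 23) + (3, 20). λ = (20 - 23)/(3 - 18) ≡ 76/64 mod 79. 64⁻¹ ≡ 21 (mod 79), so λ ≡ 16.
  x = λ² - 18 - 3 = 256 - 21 ≡ 77; y = λ·(18 - 77) - 23 ≡ 60. → (77, 60)
6G: (77, 60) + (3, 20). λ = (20 - 60)/(3 - 77) ≡ 39/5 mod 79. 5⁻¹ ≡ 16 (mod 79), so λ ≡ 71.
  x = λ² - 77 - 3 = 5041 - 80 ≡ 63; y = λ·(77 - 63) - 60 ≡ 65. → (63, 65)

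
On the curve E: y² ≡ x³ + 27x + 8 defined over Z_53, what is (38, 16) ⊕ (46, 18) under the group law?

(32, 12)

(38, 16) + (46, 18). λ = (18 - 16)/(46 - 38) ≡ 2/8 mod 53. 8⁻¹ ≡ 20 (mod 53), so λ ≡ 40.
  x = λ² - 38 - 46 = 1600 - 84 ≡ 32; y = λ·(38 - 32) - 16 ≡ 12. → (32, 12)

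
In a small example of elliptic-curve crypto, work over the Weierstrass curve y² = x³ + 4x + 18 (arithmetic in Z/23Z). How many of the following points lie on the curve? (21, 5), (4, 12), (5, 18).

3

(21, 5): 5² ≡ 2, rhs ≡ 2 → on.
(4, 12): 12² ≡ 6, rhs ≡ 6 → on.
(5, 18): 18² ≡ 2, rhs ≡ 2 → on.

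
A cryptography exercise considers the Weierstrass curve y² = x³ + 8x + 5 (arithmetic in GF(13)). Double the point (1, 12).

tangent at (1, 12): λ = (3·1² + 8)/(2·12) ≡ 11/11. 11⁻¹ ≡ 6 (mod 13), so λ ≡ 11·6 ≡ 1.
  x = λ² - 1 - 1 = 1 - 2 ≡ 12; y = λ·(1 - 12) - 12 ≡ 3. → (12, 3)

(12, 3)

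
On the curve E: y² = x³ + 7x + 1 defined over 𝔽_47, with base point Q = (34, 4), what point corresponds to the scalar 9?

(1, 3)

Double-and-add on 9 = (1001)₂. Start with Q = (34, 4) for the leading 1-bit.
double: tangent at (34, 4): λ = (3·34² + 7)/(2·4) ≡ 44/8. 8⁻¹ ≡ 6 (mod 47), so λ ≡ 44·6 ≡ 29.
  x = λ² - 34 - 34 = 841 - 68 ≡ 21; y = λ·(34 - 21) - 4 ≡ 44. → (21, 44)
double: tangent at (21, 44): λ = (3·21² + 7)/(2·44) ≡ 14/41. 41⁻¹ ≡ 39 (mod 47), so λ ≡ 14·39 ≡ 29.
  x = λ² - 21 - 21 = 841 - 42 ≡ 0; y = λ·(21 - 0) - 44 ≡ 1. → (0, 1)
double: tangent at (0, 1): λ = (3·0² + 7)/(2·1) ≡ 7/2. 2⁻¹ ≡ 24 (mod 47), so λ ≡ 7·24 ≡ 27.
  x = λ² - 0 - 0 = 729 - 0 ≡ 24; y = λ·(0 - 24) - 1 ≡ 9. → (24, 9)
add Q: (24, 9) + (34, 4). λ = (4 - 9)/(34 - 24) ≡ 42/10 mod 47. 10⁻¹ ≡ 33 (mod 47), so λ ≡ 23.
  x = λ² - 24 - 34 = 529 - 58 ≡ 1; y = λ·(24 - 1) - 9 ≡ 3. → (1, 3)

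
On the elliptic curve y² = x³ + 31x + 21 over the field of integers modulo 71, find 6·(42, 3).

(8, 0)

Write P = (42, 3).
Repeated addition: build up to 6P.
2P: tangent at (42, 3): λ = (3·42² + 31)/(2·3) ≡ 69/6. 6⁻¹ ≡ 12 (mod 71), so λ ≡ 69·12 ≡ 47.
  x = λ² - 42 - 42 = 2209 - 84 ≡ 66; y = λ·(42 - 66) - 3 ≡ 5. → (66, 5)
3P: (66, 5) + (42, 3). λ = (3 - 5)/(42 - 66) ≡ 69/47 mod 71. 47⁻¹ ≡ 68 (mod 71) since 47·68 = 3196 ≡ 1, so λ ≡ 6.
  x = λ² - 66 - 42 = 36 - 108 ≡ 70; y = λ·(66 - 70) - 5 ≡ 42. → (70, 42)
4P: (70, 42) + (42, 3). λ = (3 - 42)/(42 - 70) ≡ 32/43 mod 71. 43⁻¹ ≡ 38 (mod 71), so λ ≡ 9.
  x = λ² - 70 - 42 = 81 - 112 ≡ 40; y = λ·(70 - 40) - 42 ≡ 15. → (40, 15)
5P: (40, 15) + (42, 3). λ = (3 - 15)/(42 - 40) ≡ 59/2 mod 71. 2⁻¹ ≡ 36 (mod 71), so λ ≡ 65.
  x = λ² - 40 - 42 = 4225 - 82 ≡ 25; y = λ·(40 - 25) - 15 ≡ 37. → (25, 37)
6P: (25, 37) + (42, 3). λ = (3 - 37)/(42 - 25) ≡ 37/17 mod 71. 17⁻¹ ≡ 46 (mod 71), so λ ≡ 69.
  x = λ² - 25 - 42 = 4761 - 67 ≡ 8; y = λ·(25 - 8) - 37 ≡ 0. → (8, 0)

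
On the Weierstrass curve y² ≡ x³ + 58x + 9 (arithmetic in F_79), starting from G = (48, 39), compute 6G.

(76, 60)

Double-and-add on 6 = (110)₂. Start with G = (48, 39) for the leading 1-bit.
double: tangent at (48, 39): λ = (3·48² + 58)/(2·39) ≡ 18/78. 78⁻¹ ≡ 78 (mod 79), so λ ≡ 18·78 ≡ 61.
  x = λ² - 48 - 48 = 3721 - 96 ≡ 70; y = λ·(48 - 70) - 39 ≡ 41. → (70, 41)
add G: (70, 41) + (48, 39). λ = (39 - 41)/(48 - 70) ≡ 77/57 mod 79. 57⁻¹ ≡ 61 (mod 79), so λ ≡ 36.
  x = λ² - 70 - 48 = 1296 - 118 ≡ 72; y = λ·(70 - 72) - 41 ≡ 45. → (72, 45)
double: tangent at (72, 45): λ = (3·72² + 58)/(2·45) ≡ 47/11. 11⁻¹ ≡ 36 (mod 79) since 11·36 = 396 ≡ 1, so λ ≡ 47·36 ≡ 33.
  x = λ² - 72 - 72 = 1089 - 144 ≡ 76; y = λ·(72 - 76) - 45 ≡ 60. → (76, 60)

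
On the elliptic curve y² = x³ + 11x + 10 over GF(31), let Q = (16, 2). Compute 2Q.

tangent at (16, 2): λ = (3·16² + 11)/(2·2) ≡ 4/4. 4⁻¹ ≡ 8 (mod 31), so λ ≡ 4·8 ≡ 1.
  x = λ² - 16 - 16 = 1 - 32 ≡ 0; y = λ·(16 - 0) - 2 ≡ 14. → (0, 14)

(0, 14)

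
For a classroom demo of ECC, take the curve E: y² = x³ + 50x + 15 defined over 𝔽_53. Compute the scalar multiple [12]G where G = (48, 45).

(28, 43)

Double-and-add on 12 = (1100)₂. Start with G = (48, 45) for the leading 1-bit.
double: tangent at (48, 45): λ = (3·48² + 50)/(2·45) ≡ 19/37. 37⁻¹ ≡ 43 (mod 53), so λ ≡ 19·43 ≡ 22.
  x = λ² - 48 - 48 = 484 - 96 ≡ 17; y = λ·(48 - 17) - 45 ≡ 1. → (17, 1)
add G: (17, 1) + (48, 45). λ = (45 - 1)/(48 - 17) ≡ 44/31 mod 53. 31⁻¹ ≡ 12 (mod 53) since 31·12 = 372 ≡ 1, so λ ≡ 51.
  x = λ² - 17 - 48 = 2601 - 65 ≡ 45; y = λ·(17 - 45) - 1 ≡ 2. → (45, 2)
double: tangent at (45, 2): λ = (3·45² + 50)/(2·2) ≡ 30/4. 4⁻¹ ≡ 40 (mod 53) since 4·40 = 160 ≡ 1, so λ ≡ 30·40 ≡ 34.
  x = λ² - 45 - 45 = 1156 - 90 ≡ 6; y = λ·(45 - 6) - 2 ≡ 52. → (6, 52)
double: tangent at (6, 52): λ = (3·6² + 50)/(2·52) ≡ 52/51. 51⁻¹ ≡ 26 (mod 53) since 51·26 = 1326 ≡ 1, so λ ≡ 52·26 ≡ 27.
  x = λ² - 6 - 6 = 729 - 12 ≡ 28; y = λ·(6 - 28) - 52 ≡ 43. → (28, 43)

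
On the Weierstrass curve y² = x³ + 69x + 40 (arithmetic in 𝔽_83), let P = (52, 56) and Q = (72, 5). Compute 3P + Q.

(3, 78)

First 3P:
Repeated addition: build up to 3P.
2P: tangent at (52, 56): λ = (3·52² + 69)/(2·56) ≡ 47/29. 29⁻¹ ≡ 63 (mod 83), so λ ≡ 47·63 ≡ 56.
  x = λ² - 52 - 52 = 3136 - 104 ≡ 44; y = λ·(52 - 44) - 56 ≡ 60. → (44, 60)
3P: (44, 60) + (52, 56). λ = (56 - 60)/(52 - 44) ≡ 79/8 mod 83. 8⁻¹ ≡ 52 (mod 83), so λ ≡ 41.
  x = λ² - 44 - 52 = 1681 - 96 ≡ 8; y = λ·(44 - 8) - 60 ≡ 5. → (8, 5)
3P = (8, 5).
Finally 3P + Q:
(8, 5) + (72, 5). λ = (5 - 5)/(72 - 8) ≡ 0/64 mod 83. 64⁻¹ ≡ 48 (mod 83), so λ ≡ 0.
  x = λ² - 8 - 72 = 0 - 80 ≡ 3; y = λ·(8 - 3) - 5 ≡ 78. → (3, 78)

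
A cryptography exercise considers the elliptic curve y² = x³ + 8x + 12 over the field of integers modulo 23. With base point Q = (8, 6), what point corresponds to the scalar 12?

Repeated addition: build up to 12Q.
2Q: tangent at (8, 6): λ = (3·8² + 8)/(2·6) ≡ 16/12. 12⁻¹ ≡ 2 (mod 23) since 12·2 = 24 ≡ 1, so λ ≡ 16·2 ≡ 9.
  x = λ² - 8 - 8 = 81 - 16 ≡ 19; y = λ·(8 - 19) - 6 ≡ 10. → (19, 10)
3Q: (19, 10) + (8, 6). λ = (6 - 10)/(8 - 19) ≡ 19/12 mod 23. 12⁻¹ ≡ 2 (mod 23), so λ ≡ 15.
  x = λ² - 19 - 8 = 225 - 27 ≡ 14; y = λ·(19 - 14) - 10 ≡ 19. → (14, 19)
4Q: (14, 19) + (8, 6). λ = (6 - 19)/(8 - 14) ≡ 10/17 mod 23. 17⁻¹ ≡ 19 (mod 23), so λ ≡ 6.
  x = λ² - 14 - 8 = 36 - 22 ≡ 14; y = λ·(14 - 14) - 19 ≡ 4. → (14, 4)
5Q: (14, 4) + (8, 6). λ = (6 - 4)/(8 - 14) ≡ 2/17 mod 23. 17⁻¹ ≡ 19 (mod 23), so λ ≡ 15.
  x = λ² - 14 - 8 = 225 - 22 ≡ 19; y = λ·(14 - 19) - 4 ≡ 13. → (19, 13)
6Q: (19, 13) + (8, 6). λ = (6 - 13)/(8 - 19) ≡ 16/12 mod 23. 12⁻¹ ≡ 2 (mod 23) since 12·2 = 24 ≡ 1, so λ ≡ 9.
  x = λ² - 19 - 8 = 81 - 27 ≡ 8; y = λ·(19 - 8) - 13 ≡ 17. → (8, 17)
7Q: (8, 17) + (8, 6): same x and y₁ ≡ -y₂, so the sum is ∞.
8Q: ∞ + (8, 6) = (8, 6) (identity).
9Q: tangent at (8, 6): λ = (3·8² + 8)/(2·6) ≡ 16/12. 12⁻¹ ≡ 2 (mod 23), so λ ≡ 16·2 ≡ 9.
  x = λ² - 8 - 8 = 81 - 16 ≡ 19; y = λ·(8 - 19) - 6 ≡ 10. → (19, 10)
10Q: (19, 10) + (8, 6). λ = (6 - 10)/(8 - 19) ≡ 19/12 mod 23. 12⁻¹ ≡ 2 (mod 23), so λ ≡ 15.
  x = λ² - 19 - 8 = 225 - 27 ≡ 14; y = λ·(19 - 14) - 10 ≡ 19. → (14, 19)
11Q: (14, 19) + (8, 6). λ = (6 - 19)/(8 - 14) ≡ 10/17 mod 23. 17⁻¹ ≡ 19 (mod 23) since 17·19 = 323 ≡ 1, so λ ≡ 6.
  x = λ² - 14 - 8 = 36 - 22 ≡ 14; y = λ·(14 - 14) - 19 ≡ 4. → (14, 4)
12Q: (14, 4) + (8, 6). λ = (6 - 4)/(8 - 14) ≡ 2/17 mod 23. 17⁻¹ ≡ 19 (mod 23), so λ ≡ 15.
  x = λ² - 14 - 8 = 225 - 22 ≡ 19; y = λ·(14 - 19) - 4 ≡ 13. → (19, 13)

(19, 13)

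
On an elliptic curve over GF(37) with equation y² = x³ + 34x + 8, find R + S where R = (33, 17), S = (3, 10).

(33, 17) + (3, 10). λ = (10 - 17)/(3 - 33) ≡ 30/7 mod 37. 7⁻¹ ≡ 16 (mod 37), so λ ≡ 36.
  x = λ² - 33 - 3 = 1296 - 36 ≡ 2; y = λ·(33 - 2) - 17 ≡ 26. → (2, 26)

(2, 26)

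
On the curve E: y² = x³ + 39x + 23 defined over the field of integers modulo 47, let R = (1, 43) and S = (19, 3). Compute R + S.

(36, 40)

(1, 43) + (19, 3). λ = (3 - 43)/(19 - 1) ≡ 7/18 mod 47. 18⁻¹ ≡ 34 (mod 47) since 18·34 = 612 ≡ 1, so λ ≡ 3.
  x = λ² - 1 - 19 = 9 - 20 ≡ 36; y = λ·(1 - 36) - 43 ≡ 40. → (36, 40)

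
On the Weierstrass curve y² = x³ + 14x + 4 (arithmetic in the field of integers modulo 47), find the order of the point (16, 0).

2P: (16, 0) + (16, 0): same x and y₁ ≡ -y₂, so the sum is O.
2P = O, so the order is 2.

2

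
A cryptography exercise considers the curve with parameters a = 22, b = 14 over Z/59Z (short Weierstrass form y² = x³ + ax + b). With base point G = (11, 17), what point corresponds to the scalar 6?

Repeated addition: build up to 6G.
2G: tangent at (11, 17): λ = (3·11² + 22)/(2·17) ≡ 31/34. 34⁻¹ ≡ 33 (mod 59) since 34·33 = 1122 ≡ 1, so λ ≡ 31·33 ≡ 20.
  x = λ² - 11 - 11 = 400 - 22 ≡ 24; y = λ·(11 - 24) - 17 ≡ 18. → (24, 18)
3G: (24, 18) + (11, 17). λ = (17 - 18)/(11 - 24) ≡ 58/46 mod 59. 46⁻¹ ≡ 9 (mod 59), so λ ≡ 50.
  x = λ² - 24 - 11 = 2500 - 35 ≡ 46; y = λ·(24 - 46) - 18 ≡ 3. → (46, 3)
4G: (46, 3) + (11, 17). λ = (17 - 3)/(11 - 46) ≡ 14/24 mod 59. 24⁻¹ ≡ 32 (mod 59) since 24·32 = 768 ≡ 1, so λ ≡ 35.
  x = λ² - 46 - 11 = 1225 - 57 ≡ 47; y = λ·(46 - 47) - 3 ≡ 21. → (47, 21)
5G: (47, 21) + (11, 17). λ = (17 - 21)/(11 - 47) ≡ 55/23 mod 59. 23⁻¹ ≡ 18 (mod 59) since 23·18 = 414 ≡ 1, so λ ≡ 46.
  x = λ² - 47 - 11 = 2116 - 58 ≡ 52; y = λ·(47 - 52) - 21 ≡ 44. → (52, 44)
6G: (52, 44) + (11, 17). λ = (17 - 44)/(11 - 52) ≡ 32/18 mod 59. 18⁻¹ ≡ 23 (mod 59), so λ ≡ 28.
  x = λ² - 52 - 11 = 784 - 63 ≡ 13; y = λ·(52 - 13) - 44 ≡ 45. → (13, 45)

(13, 45)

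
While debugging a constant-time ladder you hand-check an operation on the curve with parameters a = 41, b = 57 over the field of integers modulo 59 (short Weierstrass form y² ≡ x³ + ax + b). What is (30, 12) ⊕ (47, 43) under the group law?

(30, 12) + (47, 43). λ = (43 - 12)/(47 - 30) ≡ 31/17 mod 59. 17⁻¹ ≡ 7 (mod 59), so λ ≡ 40.
  x = λ² - 30 - 47 = 1600 - 77 ≡ 48; y = λ·(30 - 48) - 12 ≡ 35. → (48, 35)

(48, 35)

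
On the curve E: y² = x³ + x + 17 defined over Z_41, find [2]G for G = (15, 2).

(36, 16)

tangent at (15, 2): λ = (3·15² + 1)/(2·2) ≡ 20/4. 4⁻¹ ≡ 31 (mod 41) since 4·31 = 124 ≡ 1, so λ ≡ 20·31 ≡ 5.
  x = λ² - 15 - 15 = 25 - 30 ≡ 36; y = λ·(15 - 36) - 2 ≡ 16. → (36, 16)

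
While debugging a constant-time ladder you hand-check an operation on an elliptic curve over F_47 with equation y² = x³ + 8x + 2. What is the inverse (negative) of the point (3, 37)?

(3, 10)

-(3, 37) = (3, -37 mod 47) = (3, 10).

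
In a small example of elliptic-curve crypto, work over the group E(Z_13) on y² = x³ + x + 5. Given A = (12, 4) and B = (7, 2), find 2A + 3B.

First 2A:
Repeated addition: build up to 2A.
2A: tangent at (12, 4): λ = (3·12² + 1)/(2·4) ≡ 4/8. 8⁻¹ ≡ 5 (mod 13), so λ ≡ 4·5 ≡ 7.
  x = λ² - 12 - 12 = 49 - 24 ≡ 12; y = λ·(12 - 12) - 4 ≡ 9. → (12, 9)
2A = (12, 9).
Next 3B:
Repeated addition: build up to 3B.
2B: tangent at (7, 2): λ = (3·7² + 1)/(2·2) ≡ 5/4. 4⁻¹ ≡ 10 (mod 13) since 4·10 = 40 ≡ 1, so λ ≡ 5·10 ≡ 11.
  x = λ² - 7 - 7 = 121 - 14 ≡ 3; y = λ·(7 - 3) - 2 ≡ 3. → (3, 3)
3B: (3, 3) + (7, 2). λ = (2 - 3)/(7 - 3) ≡ 12/4 mod 13. 4⁻¹ ≡ 10 (mod 13), so λ ≡ 3.
  x = λ² - 3 - 7 = 9 - 10 ≡ 12; y = λ·(3 - 12) - 3 ≡ 9. → (12, 9)
3B = (12, 9).
Finally 2A + 3B:
tangent at (12, 9): λ = (3·12² + 1)/(2·9) ≡ 4/5. 5⁻¹ ≡ 8 (mod 13), so λ ≡ 4·8 ≡ 6.
  x = λ² - 12 - 12 = 36 - 24 ≡ 12; y = λ·(12 - 12) - 9 ≡ 4. → (12, 4)

(12, 4)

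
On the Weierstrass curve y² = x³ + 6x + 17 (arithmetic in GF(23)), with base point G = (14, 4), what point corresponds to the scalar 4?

Double-and-add on 4 = (100)₂. Start with G = (14, 4) for the leading 1-bit.
double: tangent at (14, 4): λ = (3·14² + 6)/(2·4) ≡ 19/8. 8⁻¹ ≡ 3 (mod 23) since 8·3 = 24 ≡ 1, so λ ≡ 19·3 ≡ 11.
  x = λ² - 14 - 14 = 121 - 28 ≡ 1; y = λ·(14 - 1) - 4 ≡ 1. → (1, 1)
double: tangent at (1, 1): λ = (3·1² + 6)/(2·1) ≡ 9/2. 2⁻¹ ≡ 12 (mod 23) since 2·12 = 24 ≡ 1, so λ ≡ 9·12 ≡ 16.
  x = λ² - 1 - 1 = 256 - 2 ≡ 1; y = λ·(1 - 1) - 1 ≡ 22. → (1, 22)

(1, 22)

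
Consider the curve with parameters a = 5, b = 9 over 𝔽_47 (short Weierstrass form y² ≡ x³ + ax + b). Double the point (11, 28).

(2, 11)

tangent at (11, 28): λ = (3·11² + 5)/(2·28) ≡ 39/9. 9⁻¹ ≡ 21 (mod 47), so λ ≡ 39·21 ≡ 20.
  x = λ² - 11 - 11 = 400 - 22 ≡ 2; y = λ·(11 - 2) - 28 ≡ 11. → (2, 11)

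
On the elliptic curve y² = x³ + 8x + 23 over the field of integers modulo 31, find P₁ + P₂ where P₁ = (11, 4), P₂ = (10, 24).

(11, 4) + (10, 24). λ = (24 - 4)/(10 - 11) ≡ 20/30 mod 31. 30⁻¹ ≡ 30 (mod 31) since 30·30 = 900 ≡ 1, so λ ≡ 11.
  x = λ² - 11 - 10 = 121 - 21 ≡ 7; y = λ·(11 - 7) - 4 ≡ 9. → (7, 9)

(7, 9)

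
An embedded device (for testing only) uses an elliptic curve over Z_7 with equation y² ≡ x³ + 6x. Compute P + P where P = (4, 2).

tangent at (4, 2): λ = (3·4² + 6)/(2·2) ≡ 5/4. 4⁻¹ ≡ 2 (mod 7) since 4·2 = 8 ≡ 1, so λ ≡ 5·2 ≡ 3.
  x = λ² - 4 - 4 = 9 - 8 ≡ 1; y = λ·(4 - 1) - 2 ≡ 0. → (1, 0)

(1, 0)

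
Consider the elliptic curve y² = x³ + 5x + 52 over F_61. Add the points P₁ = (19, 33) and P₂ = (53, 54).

(25, 53)

(19, 33) + (53, 54). λ = (54 - 33)/(53 - 19) ≡ 21/34 mod 61. 34⁻¹ ≡ 9 (mod 61) since 34·9 = 306 ≡ 1, so λ ≡ 6.
  x = λ² - 19 - 53 = 36 - 72 ≡ 25; y = λ·(19 - 25) - 33 ≡ 53. → (25, 53)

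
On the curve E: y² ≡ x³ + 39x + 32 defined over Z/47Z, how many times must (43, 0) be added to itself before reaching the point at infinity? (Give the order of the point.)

2

2P: (43, 0) + (43, 0): same x and y₁ ≡ -y₂, so the sum is the point at infinity.
2P = the point at infinity, so the order is 2.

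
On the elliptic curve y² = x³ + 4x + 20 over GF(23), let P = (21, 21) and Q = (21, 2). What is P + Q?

The two points share x = 21 and their y-coordinates satisfy 21 + 2 ≡ 0 (mod 23), so they are inverses. Their sum is ∞.

O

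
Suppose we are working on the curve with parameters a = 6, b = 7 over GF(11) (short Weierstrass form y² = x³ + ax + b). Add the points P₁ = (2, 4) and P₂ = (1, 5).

(2, 4) + (1, 5). λ = (5 - 4)/(1 - 2) ≡ 1/10 mod 11. 10⁻¹ ≡ 10 (mod 11), so λ ≡ 10.
  x = λ² - 2 - 1 = 100 - 3 ≡ 9; y = λ·(2 - 9) - 4 ≡ 3. → (9, 3)

(9, 3)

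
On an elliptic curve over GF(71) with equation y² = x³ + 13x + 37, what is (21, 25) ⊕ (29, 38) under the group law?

(7, 51)

(21, 25) + (29, 38). λ = (38 - 25)/(29 - 21) ≡ 13/8 mod 71. 8⁻¹ ≡ 9 (mod 71), so λ ≡ 46.
  x = λ² - 21 - 29 = 2116 - 50 ≡ 7; y = λ·(21 - 7) - 25 ≡ 51. → (7, 51)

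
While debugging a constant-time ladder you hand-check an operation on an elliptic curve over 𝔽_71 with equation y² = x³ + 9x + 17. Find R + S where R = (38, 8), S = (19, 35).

(29, 39)

(38, 8) + (19, 35). λ = (35 - 8)/(19 - 38) ≡ 27/52 mod 71. 52⁻¹ ≡ 56 (mod 71), so λ ≡ 21.
  x = λ² - 38 - 19 = 441 - 57 ≡ 29; y = λ·(38 - 29) - 8 ≡ 39. → (29, 39)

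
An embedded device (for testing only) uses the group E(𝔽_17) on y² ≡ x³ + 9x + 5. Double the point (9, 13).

tangent at (9, 13): λ = (3·9² + 9)/(2·13) ≡ 14/9. 9⁻¹ ≡ 2 (mod 17), so λ ≡ 14·2 ≡ 11.
  x = λ² - 9 - 9 = 121 - 18 ≡ 1; y = λ·(9 - 1) - 13 ≡ 7. → (1, 7)

(1, 7)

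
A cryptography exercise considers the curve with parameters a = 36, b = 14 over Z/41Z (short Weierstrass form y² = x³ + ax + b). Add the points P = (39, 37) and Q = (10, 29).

(38, 17)

(39, 37) + (10, 29). λ = (29 - 37)/(10 - 39) ≡ 33/12 mod 41. 12⁻¹ ≡ 24 (mod 41), so λ ≡ 13.
  x = λ² - 39 - 10 = 169 - 49 ≡ 38; y = λ·(39 - 38) - 37 ≡ 17. → (38, 17)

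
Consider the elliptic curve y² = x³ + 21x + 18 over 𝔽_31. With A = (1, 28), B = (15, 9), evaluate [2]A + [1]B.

First 2A:
Repeated addition: build up to 2A.
2A: tangent at (1, 28): λ = (3·1² + 21)/(2·28) ≡ 24/25. 25⁻¹ ≡ 5 (mod 31) since 25·5 = 125 ≡ 1, so λ ≡ 24·5 ≡ 27.
  x = λ² - 1 - 1 = 729 - 2 ≡ 14; y = λ·(1 - 14) - 28 ≡ 24. → (14, 24)
2A = (14, 24).
Finally 2A + B:
(14, 24) + (15, 9). λ = (9 - 24)/(15 - 14) ≡ 16/1 mod 31. 1⁻¹ ≡ 1 (mod 31), so λ ≡ 16.
  x = λ² - 14 - 15 = 256 - 29 ≡ 10; y = λ·(14 - 10) - 24 ≡ 9. → (10, 9)

(10, 9)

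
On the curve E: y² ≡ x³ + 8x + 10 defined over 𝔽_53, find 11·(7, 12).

(36, 7)

Write P = (7, 12).
Double-and-add on 11 = (1011)₂. Start with P = (7, 12) for the leading 1-bit.
double: tangent at (7, 12): λ = (3·7² + 8)/(2·12) ≡ 49/24. 24⁻¹ ≡ 42 (mod 53), so λ ≡ 49·42 ≡ 44.
  x = λ² - 7 - 7 = 1936 - 14 ≡ 14; y = λ·(7 - 14) - 12 ≡ 51. → (14, 51)
double: tangent at (14, 51): λ = (3·14² + 8)/(2·51) ≡ 13/49. 49⁻¹ ≡ 13 (mod 53) since 49·13 = 637 ≡ 1, so λ ≡ 13·13 ≡ 10.
  x = λ² - 14 - 14 = 100 - 28 ≡ 19; y = λ·(14 - 19) - 51 ≡ 5. → (19, 5)
add P: (19, 5) + (7, 12). λ = (12 - 5)/(7 - 19) ≡ 7/41 mod 53. 41⁻¹ ≡ 22 (mod 53), so λ ≡ 48.
  x = λ² - 19 - 7 = 2304 - 26 ≡ 52; y = λ·(19 - 52) - 5 ≡ 1. → (52, 1)
double: tangent at (52, 1): λ = (3·52² + 8)/(2·1) ≡ 11/2. 2⁻¹ ≡ 27 (mod 53), so λ ≡ 11·27 ≡ 32.
  x = λ² - 52 - 52 = 1024 - 104 ≡ 19; y = λ·(52 - 19) - 1 ≡ 48. → (19, 48)
add P: (19, 48) + (7, 12). λ = (12 - 48)/(7 - 19) ≡ 17/41 mod 53. 41⁻¹ ≡ 22 (mod 53), so λ ≡ 3.
  x = λ² - 19 - 7 = 9 - 26 ≡ 36; y = λ·(19 - 36) - 48 ≡ 7. → (36, 7)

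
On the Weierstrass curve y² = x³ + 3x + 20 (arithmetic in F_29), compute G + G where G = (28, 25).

(8, 18)

tangent at (28, 25): λ = (3·28² + 3)/(2·25) ≡ 6/21. 21⁻¹ ≡ 18 (mod 29), so λ ≡ 6·18 ≡ 21.
  x = λ² - 28 - 28 = 441 - 56 ≡ 8; y = λ·(28 - 8) - 25 ≡ 18. → (8, 18)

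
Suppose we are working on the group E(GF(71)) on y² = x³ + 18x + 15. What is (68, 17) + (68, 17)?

(54, 60)

tangent at (68, 17): λ = (3·68² + 18)/(2·17) ≡ 45/34. 34⁻¹ ≡ 23 (mod 71), so λ ≡ 45·23 ≡ 41.
  x = λ² - 68 - 68 = 1681 - 136 ≡ 54; y = λ·(68 - 54) - 17 ≡ 60. → (54, 60)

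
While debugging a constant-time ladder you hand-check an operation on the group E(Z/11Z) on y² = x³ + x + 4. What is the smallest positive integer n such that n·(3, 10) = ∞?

2P: tangent at (3, 10): λ = (3·3² + 1)/(2·10) ≡ 6/9. 9⁻¹ ≡ 5 (mod 11), so λ ≡ 6·5 ≡ 8.
  x = λ² - 3 - 3 = 64 - 6 ≡ 3; y = λ·(3 - 3) - 10 ≡ 1. → (3, 1)
3P: (3, 1) + (3, 10): same x and y₁ ≡ -y₂, so the sum is ∞.
3P = ∞, so the order is 3.

3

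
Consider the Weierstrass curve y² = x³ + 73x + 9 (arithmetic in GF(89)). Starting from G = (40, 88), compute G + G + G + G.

Double-and-add on 4 = (100)₂. Start with G = (40, 88) for the leading 1-bit.
double: tangent at (40, 88): λ = (3·40² + 73)/(2·88) ≡ 67/87. 87⁻¹ ≡ 44 (mod 89) since 87·44 = 3828 ≡ 1, so λ ≡ 67·44 ≡ 11.
  x = λ² - 40 - 40 = 121 - 80 ≡ 41; y = λ·(40 - 41) - 88 ≡ 79. → (41, 79)
double: tangent at (41, 79): λ = (3·41² + 73)/(2·79) ≡ 43/69. 69⁻¹ ≡ 40 (mod 89), so λ ≡ 43·40 ≡ 29.
  x = λ² - 41 - 41 = 841 - 82 ≡ 47; y = λ·(41 - 47) - 79 ≡ 14. → (47, 14)

(47, 14)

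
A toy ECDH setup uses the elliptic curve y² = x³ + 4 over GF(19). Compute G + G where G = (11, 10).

(1, 10)

tangent at (11, 10): λ = (3·11² + 0)/(2·10) ≡ 2/1. 1⁻¹ ≡ 1 (mod 19) since 1·1 = 1 ≡ 1, so λ ≡ 2·1 ≡ 2.
  x = λ² - 11 - 11 = 4 - 22 ≡ 1; y = λ·(11 - 1) - 10 ≡ 10. → (1, 10)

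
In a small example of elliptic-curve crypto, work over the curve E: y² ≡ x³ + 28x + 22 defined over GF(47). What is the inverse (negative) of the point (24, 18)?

-(24, 18) = (24, -18 mod 47) = (24, 29).

(24, 29)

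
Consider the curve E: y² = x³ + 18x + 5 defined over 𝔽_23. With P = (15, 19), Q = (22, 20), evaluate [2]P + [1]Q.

(4, 7)

First 2P:
Repeated addition: build up to 2P.
2P: tangent at (15, 19): λ = (3·15² + 18)/(2·19) ≡ 3/15. 15⁻¹ ≡ 20 (mod 23) since 15·20 = 300 ≡ 1, so λ ≡ 3·20 ≡ 14.
  x = λ² - 15 - 15 = 196 - 30 ≡ 5; y = λ·(15 - 5) - 19 ≡ 6. → (5, 6)
2P = (5, 6).
Finally 2P + Q:
(5, 6) + (22, 20). λ = (20 - 6)/(22 - 5) ≡ 14/17 mod 23. 17⁻¹ ≡ 19 (mod 23), so λ ≡ 13.
  x = λ² - 5 - 22 = 169 - 27 ≡ 4; y = λ·(5 - 4) - 6 ≡ 7. → (4, 7)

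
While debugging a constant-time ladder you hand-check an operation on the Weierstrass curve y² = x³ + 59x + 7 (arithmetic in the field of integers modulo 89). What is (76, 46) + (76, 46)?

tangent at (76, 46): λ = (3·76² + 59)/(2·46) ≡ 32/3. 3⁻¹ ≡ 30 (mod 89), so λ ≡ 32·30 ≡ 70.
  x = λ² - 76 - 76 = 4900 - 152 ≡ 31; y = λ·(76 - 31) - 46 ≡ 78. → (31, 78)

(31, 78)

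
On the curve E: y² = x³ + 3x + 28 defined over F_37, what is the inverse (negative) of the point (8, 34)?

(8, 3)

-(8, 34) = (8, -34 mod 37) = (8, 3).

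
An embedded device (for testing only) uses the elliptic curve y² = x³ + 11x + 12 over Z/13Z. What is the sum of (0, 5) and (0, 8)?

O

The two points share x = 0 and their y-coordinates satisfy 5 + 8 ≡ 0 (mod 13), so they are inverses. Their sum is O.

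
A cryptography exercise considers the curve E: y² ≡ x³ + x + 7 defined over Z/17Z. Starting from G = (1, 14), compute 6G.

O

Double-and-add on 6 = (110)₂. Start with G = (1, 14) for the leading 1-bit.
double: tangent at (1, 14): λ = (3·1² + 1)/(2·14) ≡ 4/11. 11⁻¹ ≡ 14 (mod 17) since 11·14 = 154 ≡ 1, so λ ≡ 4·14 ≡ 5.
  x = λ² - 1 - 1 = 25 - 2 ≡ 6; y = λ·(1 - 6) - 14 ≡ 12. → (6, 12)
add G: (6, 12) + (1, 14). λ = (14 - 12)/(1 - 6) ≡ 2/12 mod 17. 12⁻¹ ≡ 10 (mod 17) since 12·10 = 120 ≡ 1, so λ ≡ 3.
  x = λ² - 6 - 1 = 9 - 7 ≡ 2; y = λ·(6 - 2) - 12 ≡ 0. → (2, 0)
double: (2, 0) + (2, 0): same x and y₁ ≡ -y₂, so the sum is the point at infinity.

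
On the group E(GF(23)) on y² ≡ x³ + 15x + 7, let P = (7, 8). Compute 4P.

Repeated addition: build up to 4P.
2P: tangent at (7, 8): λ = (3·7² + 15)/(2·8) ≡ 1/16. 16⁻¹ ≡ 13 (mod 23) since 16·13 = 208 ≡ 1, so λ ≡ 1·13 ≡ 13.
  x = λ² - 7 - 7 = 169 - 14 ≡ 17; y = λ·(7 - 17) - 8 ≡ 0. → (17, 0)
3P: (17, 0) + (7, 8). λ = (8 - 0)/(7 - 17) ≡ 8/13 mod 23. 13⁻¹ ≡ 16 (mod 23) since 13·16 = 208 ≡ 1, so λ ≡ 13.
  x = λ² - 17 - 7 = 169 - 24 ≡ 7; y = λ·(17 - 7) - 0 ≡ 15. → (7, 15)
4P: (7, 15) + (7, 8): same x and y₁ ≡ -y₂, so the sum is the point at infinity.

O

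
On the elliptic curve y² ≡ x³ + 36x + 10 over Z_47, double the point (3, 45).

tangent at (3, 45): λ = (3·3² + 36)/(2·45) ≡ 16/43. 43⁻¹ ≡ 35 (mod 47) since 43·35 = 1505 ≡ 1, so λ ≡ 16·35 ≡ 43.
  x = λ² - 3 - 3 = 1849 - 6 ≡ 10; y = λ·(3 - 10) - 45 ≡ 30. → (10, 30)

(10, 30)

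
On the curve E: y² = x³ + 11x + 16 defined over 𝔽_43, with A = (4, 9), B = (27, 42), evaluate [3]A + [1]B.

First 3A:
Repeated addition: build up to 3A.
2A: tangent at (4, 9): λ = (3·4² + 11)/(2·9) ≡ 16/18. 18⁻¹ ≡ 12 (mod 43), so λ ≡ 16·12 ≡ 20.
  x = λ² - 4 - 4 = 400 - 8 ≡ 5; y = λ·(4 - 5) - 9 ≡ 14. → (5, 14)
3A: (5, 14) + (4, 9). λ = (9 - 14)/(4 - 5) ≡ 38/42 mod 43. 42⁻¹ ≡ 42 (mod 43), so λ ≡ 5.
  x = λ² - 5 - 4 = 25 - 9 ≡ 16; y = λ·(5 - 16) - 14 ≡ 17. → (16, 17)
3A = (16, 17).
Finally 3A + B:
(16, 17) + (27, 42). λ = (42 - 17)/(27 - 16) ≡ 25/11 mod 43. 11⁻¹ ≡ 4 (mod 43) since 11·4 = 44 ≡ 1, so λ ≡ 14.
  x = λ² - 16 - 27 = 196 - 43 ≡ 24; y = λ·(16 - 24) - 17 ≡ 0. → (24, 0)

(24, 0)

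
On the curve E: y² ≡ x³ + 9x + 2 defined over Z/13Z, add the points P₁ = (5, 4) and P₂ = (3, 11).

(1, 8)

(5, 4) + (3, 11). λ = (11 - 4)/(3 - 5) ≡ 7/11 mod 13. 11⁻¹ ≡ 6 (mod 13) since 11·6 = 66 ≡ 1, so λ ≡ 3.
  x = λ² - 5 - 3 = 9 - 8 ≡ 1; y = λ·(5 - 1) - 4 ≡ 8. → (1, 8)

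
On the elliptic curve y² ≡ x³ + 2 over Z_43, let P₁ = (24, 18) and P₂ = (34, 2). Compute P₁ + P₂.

(34, 41)

(24, 18) + (34, 2). λ = (2 - 18)/(34 - 24) ≡ 27/10 mod 43. 10⁻¹ ≡ 13 (mod 43) since 10·13 = 130 ≡ 1, so λ ≡ 7.
  x = λ² - 24 - 34 = 49 - 58 ≡ 34; y = λ·(24 - 34) - 18 ≡ 41. → (34, 41)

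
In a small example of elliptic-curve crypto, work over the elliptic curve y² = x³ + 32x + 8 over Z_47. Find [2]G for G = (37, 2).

tangent at (37, 2): λ = (3·37² + 32)/(2·2) ≡ 3/4. 4⁻¹ ≡ 12 (mod 47) since 4·12 = 48 ≡ 1, so λ ≡ 3·12 ≡ 36.
  x = λ² - 37 - 37 = 1296 - 74 ≡ 0; y = λ·(37 - 0) - 2 ≡ 14. → (0, 14)

(0, 14)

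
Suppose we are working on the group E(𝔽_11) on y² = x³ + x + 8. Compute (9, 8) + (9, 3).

O

The two points share x = 9 and their y-coordinates satisfy 8 + 3 ≡ 0 (mod 11), so they are inverses. Their sum is 𝒪.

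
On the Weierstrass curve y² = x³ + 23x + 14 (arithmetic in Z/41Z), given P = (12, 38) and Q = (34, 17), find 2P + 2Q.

(5, 7)

First 2P:
Repeated addition: build up to 2P.
2P: tangent at (12, 38): λ = (3·12² + 23)/(2·38) ≡ 4/35. 35⁻¹ ≡ 34 (mod 41) since 35·34 = 1190 ≡ 1, so λ ≡ 4·34 ≡ 13.
  x = λ² - 12 - 12 = 169 - 24 ≡ 22; y = λ·(12 - 22) - 38 ≡ 37. → (22, 37)
2P = (22, 37).
Next 2Q:
Repeated addition: build up to 2Q.
2Q: tangent at (34, 17): λ = (3·34² + 23)/(2·17) ≡ 6/34. 34⁻¹ ≡ 35 (mod 41) since 34·35 = 1190 ≡ 1, so λ ≡ 6·35 ≡ 5.
  x = λ² - 34 - 34 = 25 - 68 ≡ 39; y = λ·(34 - 39) - 17 ≡ 40. → (39, 40)
2Q = (39, 40).
Finally 2P + 2Q:
(22, 37) + (39, 40). λ = (40 - 37)/(39 - 22) ≡ 3/17 mod 41. 17⁻¹ ≡ 29 (mod 41) since 17·29 = 493 ≡ 1, so λ ≡ 5.
  x = λ² - 22 - 39 = 25 - 61 ≡ 5; y = λ·(22 - 5) - 37 ≡ 7. → (5, 7)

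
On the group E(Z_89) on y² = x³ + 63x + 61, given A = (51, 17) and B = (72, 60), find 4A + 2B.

First 4A:
Repeated addition: build up to 4A.
2A: tangent at (51, 17): λ = (3·51² + 63)/(2·17) ≡ 34/34. 34⁻¹ ≡ 55 (mod 89), so λ ≡ 34·55 ≡ 1.
  x = λ² - 51 - 51 = 1 - 102 ≡ 77; y = λ·(51 - 77) - 17 ≡ 46. → (77, 46)
3A: (77, 46) + (51, 17). λ = (17 - 46)/(51 - 77) ≡ 60/63 mod 89. 63⁻¹ ≡ 65 (mod 89) since 63·65 = 4095 ≡ 1, so λ ≡ 73.
  x = λ² - 77 - 51 = 5329 - 128 ≡ 39; y = λ·(77 - 39) - 46 ≡ 58. → (39, 58)
4A: (39, 58) + (51, 17). λ = (17 - 58)/(51 - 39) ≡ 48/12 mod 89. 12⁻¹ ≡ 52 (mod 89) since 12·52 = 624 ≡ 1, so λ ≡ 4.
  x = λ² - 39 - 51 = 16 - 90 ≡ 15; y = λ·(39 - 15) - 58 ≡ 38. → (15, 38)
4A = (15, 38).
Next 2B:
Repeated addition: build up to 2B.
2B: tangent at (72, 60): λ = (3·72² + 63)/(2·60) ≡ 40/31. 31⁻¹ ≡ 23 (mod 89), so λ ≡ 40·23 ≡ 30.
  x = λ² - 72 - 72 = 900 - 144 ≡ 44; y = λ·(72 - 44) - 60 ≡ 68. → (44, 68)
2B = (44, 68).
Finally 4A + 2B:
(15, 38) + (44, 68). λ = (68 - 38)/(44 - 15) ≡ 30/29 mod 89. 29⁻¹ ≡ 43 (mod 89), so λ ≡ 44.
  x = λ² - 15 - 44 = 1936 - 59 ≡ 8; y = λ·(15 - 8) - 38 ≡ 3. → (8, 3)

(8, 3)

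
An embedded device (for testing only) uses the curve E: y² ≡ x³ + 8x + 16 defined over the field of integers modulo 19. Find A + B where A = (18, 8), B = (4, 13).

(17, 12)

(18, 8) + (4, 13). λ = (13 - 8)/(4 - 18) ≡ 5/5 mod 19. 5⁻¹ ≡ 4 (mod 19), so λ ≡ 1.
  x = λ² - 18 - 4 = 1 - 22 ≡ 17; y = λ·(18 - 17) - 8 ≡ 12. → (17, 12)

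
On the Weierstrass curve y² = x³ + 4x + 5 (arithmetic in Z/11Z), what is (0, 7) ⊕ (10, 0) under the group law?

(0, 7) + (10, 0). λ = (0 - 7)/(10 - 0) ≡ 4/10 mod 11. 10⁻¹ ≡ 10 (mod 11) since 10·10 = 100 ≡ 1, so λ ≡ 7.
  x = λ² - 0 - 10 = 49 - 10 ≡ 6; y = λ·(0 - 6) - 7 ≡ 6. → (6, 6)

(6, 6)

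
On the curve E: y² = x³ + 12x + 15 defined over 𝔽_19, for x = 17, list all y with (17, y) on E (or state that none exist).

none

x³ + 12x + 15 = 5132 ≡ 2 (mod 19).
2 is a non-residue mod 19; no y exists.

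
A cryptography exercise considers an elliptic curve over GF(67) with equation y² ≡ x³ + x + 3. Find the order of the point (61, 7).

5

2P: tangent at (61, 7): λ = (3·61² + 1)/(2·7) ≡ 42/14. 14⁻¹ ≡ 24 (mod 67), so λ ≡ 42·24 ≡ 3.
  x = λ² - 61 - 61 = 9 - 122 ≡ 21; y = λ·(61 - 21) - 7 ≡ 46. → (21, 46)
3P: (21, 46) + (61, 7). λ = (7 - 46)/(61 - 21) ≡ 28/40 mod 67. 40⁻¹ ≡ 62 (mod 67) since 40·62 = 2480 ≡ 1, so λ ≡ 61.
  x = λ² - 21 - 61 = 3721 - 82 ≡ 21; y = λ·(21 - 21) - 46 ≡ 21. → (21, 21)
4P: (21, 21) + (61, 7). λ = (7 - 21)/(61 - 21) ≡ 53/40 mod 67. 40⁻¹ ≡ 62 (mod 67), so λ ≡ 3.
  x = λ² - 21 - 61 = 9 - 82 ≡ 61; y = λ·(21 - 61) - 21 ≡ 60. → (61, 60)
5P: (61, 60) + (61, 7): same x and y₁ ≡ -y₂, so the sum is O.
5P = O, so the order is 5.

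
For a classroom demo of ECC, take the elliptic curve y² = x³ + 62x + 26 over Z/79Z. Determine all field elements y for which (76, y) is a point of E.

34, 45

x³ + 62x + 26 = 443714 ≡ 50 (mod 79).
Square roots of 50 mod 79: 34 and 45 (since 34² = 1156 ≡ 50).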